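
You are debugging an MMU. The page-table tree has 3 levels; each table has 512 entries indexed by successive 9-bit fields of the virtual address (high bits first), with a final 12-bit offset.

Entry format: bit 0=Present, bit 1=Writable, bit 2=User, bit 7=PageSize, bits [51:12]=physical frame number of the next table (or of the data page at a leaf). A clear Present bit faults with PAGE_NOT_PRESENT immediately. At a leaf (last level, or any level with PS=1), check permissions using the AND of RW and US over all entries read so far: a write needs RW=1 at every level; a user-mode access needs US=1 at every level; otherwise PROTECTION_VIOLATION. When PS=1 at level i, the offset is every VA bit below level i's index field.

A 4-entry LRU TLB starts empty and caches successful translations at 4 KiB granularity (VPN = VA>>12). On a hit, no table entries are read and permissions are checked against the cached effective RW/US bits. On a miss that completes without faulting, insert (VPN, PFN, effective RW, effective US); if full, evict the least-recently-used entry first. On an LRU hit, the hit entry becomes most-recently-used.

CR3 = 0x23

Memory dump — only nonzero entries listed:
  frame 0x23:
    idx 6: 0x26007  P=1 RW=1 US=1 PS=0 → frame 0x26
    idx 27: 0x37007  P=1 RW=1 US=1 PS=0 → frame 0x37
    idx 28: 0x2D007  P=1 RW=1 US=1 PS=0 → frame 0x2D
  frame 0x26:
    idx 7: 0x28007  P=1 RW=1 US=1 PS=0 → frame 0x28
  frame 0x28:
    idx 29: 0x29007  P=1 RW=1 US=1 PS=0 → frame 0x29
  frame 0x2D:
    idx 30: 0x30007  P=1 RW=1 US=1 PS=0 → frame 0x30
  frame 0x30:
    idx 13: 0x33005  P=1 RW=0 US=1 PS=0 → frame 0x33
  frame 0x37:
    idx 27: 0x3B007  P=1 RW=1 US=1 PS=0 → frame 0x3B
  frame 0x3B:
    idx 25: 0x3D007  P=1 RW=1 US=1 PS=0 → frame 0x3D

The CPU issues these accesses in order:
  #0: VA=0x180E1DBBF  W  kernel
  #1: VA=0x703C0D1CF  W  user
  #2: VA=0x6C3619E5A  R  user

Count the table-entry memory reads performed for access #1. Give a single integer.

Per-access translation:
#0 VA=0x180E1DBBF (w,kernel):
  L0 @0x23[6] → 0x26007  P=1,RW=1,US=1,PS=0
  L1 @0x26[7] → 0x28007  P=1,RW=1,US=1,PS=0
  L2 @0x28[29] → 0x29007  P=1,RW=1,US=1,PS=0
  → PA=0x29BBF  (3 entries read)
#1 VA=0x703C0D1CF (w,user):
  L0 @0x23[28] → 0x2D007  P=1,RW=1,US=1,PS=0
  L1 @0x2D[30] → 0x30007  P=1,RW=1,US=1,PS=0
  L2 @0x30[13] → 0x33005  P=1,RW=0,US=1,PS=0
  ✗ PROTECTION_VIOLATION  [3 reads]
#2 VA=0x6C3619E5A (r,user):
  L0 @0x23[27] → 0x37007  P=1,RW=1,US=1,PS=0
  L1 @0x37[27] → 0x3B007  P=1,RW=1,US=1,PS=0
  L2 @0x3B[25] → 0x3D007  P=1,RW=1,US=1,PS=0
  → PA=0x3DE5A  (3 entries read)

Entries read for #1: 3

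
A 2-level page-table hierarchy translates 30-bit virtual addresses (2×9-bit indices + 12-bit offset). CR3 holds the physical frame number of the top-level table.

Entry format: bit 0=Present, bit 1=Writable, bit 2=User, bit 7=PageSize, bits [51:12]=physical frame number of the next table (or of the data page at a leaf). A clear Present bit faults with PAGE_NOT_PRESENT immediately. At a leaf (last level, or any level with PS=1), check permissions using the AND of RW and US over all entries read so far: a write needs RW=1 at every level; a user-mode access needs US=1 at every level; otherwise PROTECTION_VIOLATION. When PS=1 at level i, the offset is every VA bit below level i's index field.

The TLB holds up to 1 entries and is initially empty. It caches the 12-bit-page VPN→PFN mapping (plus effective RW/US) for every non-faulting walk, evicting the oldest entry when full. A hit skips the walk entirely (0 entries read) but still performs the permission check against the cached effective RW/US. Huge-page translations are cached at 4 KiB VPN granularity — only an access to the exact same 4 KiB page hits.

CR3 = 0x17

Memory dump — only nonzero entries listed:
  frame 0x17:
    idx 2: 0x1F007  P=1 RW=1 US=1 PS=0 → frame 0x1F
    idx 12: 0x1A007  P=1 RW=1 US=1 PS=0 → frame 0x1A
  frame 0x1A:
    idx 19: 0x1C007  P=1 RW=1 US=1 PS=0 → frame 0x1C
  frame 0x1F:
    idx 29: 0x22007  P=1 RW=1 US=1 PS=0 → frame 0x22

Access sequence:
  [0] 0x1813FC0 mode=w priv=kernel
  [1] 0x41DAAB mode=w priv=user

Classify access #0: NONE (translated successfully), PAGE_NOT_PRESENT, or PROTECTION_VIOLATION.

Per-access translation:
#0 VA=0x1813FC0 (w,kernel):
  [0] read 0x17 idx=12: raw=0x1A007 flags P=1 W=1 U=1 S=0
  [1] read 0x1A idx=19: raw=0x1C007 flags P=1 W=1 U=1 S=0
  ⇒ phys 0x1CFC0  [2 reads]
#1 VA=0x41DAAB (w,user):
  [0] read 0x17 idx=2: raw=0x1F007 flags P=1 W=1 U=1 S=0
  [1] read 0x1F idx=29: raw=0x22007 flags P=1 W=1 U=1 S=0
  ⇒ phys 0x22AAB  [2 reads]

Access #0 fault: NONE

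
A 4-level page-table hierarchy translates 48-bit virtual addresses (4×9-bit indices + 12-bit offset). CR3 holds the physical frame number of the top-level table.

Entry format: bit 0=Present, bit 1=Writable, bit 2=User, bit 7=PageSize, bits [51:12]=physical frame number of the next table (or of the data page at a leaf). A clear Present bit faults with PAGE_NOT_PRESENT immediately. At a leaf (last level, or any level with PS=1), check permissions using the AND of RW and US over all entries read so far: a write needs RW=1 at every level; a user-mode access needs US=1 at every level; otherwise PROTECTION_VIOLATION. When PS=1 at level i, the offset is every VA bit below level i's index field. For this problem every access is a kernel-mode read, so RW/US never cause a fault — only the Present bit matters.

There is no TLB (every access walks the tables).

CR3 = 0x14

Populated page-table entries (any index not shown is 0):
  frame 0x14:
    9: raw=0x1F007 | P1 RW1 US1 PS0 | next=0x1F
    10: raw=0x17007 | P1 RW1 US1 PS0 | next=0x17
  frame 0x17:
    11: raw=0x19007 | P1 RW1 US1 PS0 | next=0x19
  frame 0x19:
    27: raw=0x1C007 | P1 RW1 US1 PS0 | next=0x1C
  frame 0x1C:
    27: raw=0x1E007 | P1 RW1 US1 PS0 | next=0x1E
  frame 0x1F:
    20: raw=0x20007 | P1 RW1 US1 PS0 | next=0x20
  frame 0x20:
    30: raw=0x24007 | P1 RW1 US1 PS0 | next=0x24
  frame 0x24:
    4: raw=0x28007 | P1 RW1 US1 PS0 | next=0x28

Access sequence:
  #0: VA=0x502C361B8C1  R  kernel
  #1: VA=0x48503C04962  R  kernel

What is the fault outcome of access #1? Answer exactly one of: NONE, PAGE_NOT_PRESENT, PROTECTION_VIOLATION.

Walk each access:
#0 VA=0x502C361B8C1 (r,kernel):
  lvl0: tbl 0x14, slot 10 ⇒ 0x17007 (P1/RW1/US1/PS0)
  lvl1: tbl 0x17, slot 11 ⇒ 0x19007 (P1/RW1/US1/PS0)
  lvl2: tbl 0x19, slot 27 ⇒ 0x1C007 (P1/RW1/US1/PS0)
  lvl3: tbl 0x1C, slot 27 ⇒ 0x1E007 (P1/RW1/US1/PS0)
  → PA=0x1E8C1  (4 entries read)
#1 VA=0x48503C04962 (r,kernel):
  lvl0: tbl 0x14, slot 9 ⇒ 0x1F007 (P1/RW1/US1/PS0)
  lvl1: tbl 0x1F, slot 20 ⇒ 0x20007 (P1/RW1/US1/PS0)
  lvl2: tbl 0x20, slot 30 ⇒ 0x24007 (P1/RW1/US1/PS0)
  lvl3: tbl 0x24, slot 4 ⇒ 0x28007 (P1/RW1/US1/PS0)
  → PA=0x28962  (4 entries read)

Access #1 fault: NONE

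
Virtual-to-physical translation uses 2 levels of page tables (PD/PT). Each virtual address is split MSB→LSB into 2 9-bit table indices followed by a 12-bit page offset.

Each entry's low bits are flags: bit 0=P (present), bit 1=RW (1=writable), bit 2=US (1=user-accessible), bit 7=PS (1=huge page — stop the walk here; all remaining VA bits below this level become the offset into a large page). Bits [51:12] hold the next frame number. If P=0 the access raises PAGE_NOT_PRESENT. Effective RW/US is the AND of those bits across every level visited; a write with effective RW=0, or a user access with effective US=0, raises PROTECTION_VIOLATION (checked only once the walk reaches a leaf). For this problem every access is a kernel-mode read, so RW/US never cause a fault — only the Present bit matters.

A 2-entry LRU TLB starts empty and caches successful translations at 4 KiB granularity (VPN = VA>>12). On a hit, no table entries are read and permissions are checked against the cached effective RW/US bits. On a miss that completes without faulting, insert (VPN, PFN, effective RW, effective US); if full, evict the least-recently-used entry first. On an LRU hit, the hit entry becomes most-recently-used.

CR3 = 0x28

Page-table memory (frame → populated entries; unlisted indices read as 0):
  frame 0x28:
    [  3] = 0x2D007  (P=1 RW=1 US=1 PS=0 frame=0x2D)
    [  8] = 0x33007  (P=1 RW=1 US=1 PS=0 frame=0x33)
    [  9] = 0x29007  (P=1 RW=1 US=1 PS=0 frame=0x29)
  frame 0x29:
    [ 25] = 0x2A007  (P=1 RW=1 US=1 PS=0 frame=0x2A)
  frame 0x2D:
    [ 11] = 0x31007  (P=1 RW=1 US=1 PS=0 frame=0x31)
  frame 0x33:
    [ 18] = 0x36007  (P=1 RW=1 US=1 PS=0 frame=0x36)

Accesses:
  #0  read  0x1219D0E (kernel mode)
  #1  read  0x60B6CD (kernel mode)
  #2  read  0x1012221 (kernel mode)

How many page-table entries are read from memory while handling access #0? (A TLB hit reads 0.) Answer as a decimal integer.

Trace:
#0 VA=0x1219D0E (r,kernel):
  lvl0: tbl 0x28, slot 9 ⇒ 0x29007 (P1/RW1/US1/PS0)
  lvl1: tbl 0x29, slot 25 ⇒ 0x2A007 (P1/RW1/US1/PS0)
  ✓ 0x2AD0E  — 2 lookups
#1 VA=0x60B6CD (r,kernel):
  lvl0: tbl 0x28, slot 3 ⇒ 0x2D007 (P1/RW1/US1/PS0)
  lvl1: tbl 0x2D, slot 11 ⇒ 0x31007 (P1/RW1/US1/PS0)
  ✓ 0x316CD  — 2 lookups
#2 VA=0x1012221 (r,kernel):
  lvl0: tbl 0x28, slot 8 ⇒ 0x33007 (P1/RW1/US1/PS0)
  lvl1: tbl 0x33, slot 18 ⇒ 0x36007 (P1/RW1/US1/PS0)
  ✓ 0x36221  — 2 lookups

Entries read for #0: 2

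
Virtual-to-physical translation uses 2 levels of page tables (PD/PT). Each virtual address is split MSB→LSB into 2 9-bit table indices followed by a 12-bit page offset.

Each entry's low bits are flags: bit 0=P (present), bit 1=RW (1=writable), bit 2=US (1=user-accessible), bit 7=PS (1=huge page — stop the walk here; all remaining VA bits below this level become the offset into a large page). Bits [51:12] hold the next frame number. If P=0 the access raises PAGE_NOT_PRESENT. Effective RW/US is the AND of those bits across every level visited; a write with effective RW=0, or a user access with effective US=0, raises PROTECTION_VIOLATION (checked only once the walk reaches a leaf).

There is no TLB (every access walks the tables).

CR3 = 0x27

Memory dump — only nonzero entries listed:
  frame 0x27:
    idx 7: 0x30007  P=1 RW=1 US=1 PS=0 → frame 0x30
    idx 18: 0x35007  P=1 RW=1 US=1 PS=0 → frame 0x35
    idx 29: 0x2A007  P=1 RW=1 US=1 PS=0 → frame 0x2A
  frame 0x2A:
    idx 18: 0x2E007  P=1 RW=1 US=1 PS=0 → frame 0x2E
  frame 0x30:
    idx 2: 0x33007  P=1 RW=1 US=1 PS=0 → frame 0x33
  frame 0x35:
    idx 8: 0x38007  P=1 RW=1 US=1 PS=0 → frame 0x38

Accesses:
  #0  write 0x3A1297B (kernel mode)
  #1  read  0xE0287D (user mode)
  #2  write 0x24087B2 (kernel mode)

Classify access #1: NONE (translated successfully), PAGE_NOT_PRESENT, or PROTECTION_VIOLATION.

Walk each access:
#0 VA=0x3A1297B (w,kernel):
  L0 @0x27[29] → 0x2A007  P=1,RW=1,US=1,PS=0
  L1 @0x2A[18] → 0x2E007  P=1,RW=1,US=1,PS=0
  → PA=0x2E97B  (2 entries read)
#1 VA=0xE0287D (r,user):
  L0 @0x27[7] → 0x30007  P=1,RW=1,US=1,PS=0
  L1 @0x30[2] → 0x33007  P=1,RW=1,US=1,PS=0
  → PA=0x3387D  (2 entries read)
#2 VA=0x24087B2 (w,kernel):
  L0 @0x27[18] → 0x35007  P=1,RW=1,US=1,PS=0
  L1 @0x35[8] → 0x38007  P=1,RW=1,US=1,PS=0
  → PA=0x387B2  (2 entries read)

Access #1 fault: NONE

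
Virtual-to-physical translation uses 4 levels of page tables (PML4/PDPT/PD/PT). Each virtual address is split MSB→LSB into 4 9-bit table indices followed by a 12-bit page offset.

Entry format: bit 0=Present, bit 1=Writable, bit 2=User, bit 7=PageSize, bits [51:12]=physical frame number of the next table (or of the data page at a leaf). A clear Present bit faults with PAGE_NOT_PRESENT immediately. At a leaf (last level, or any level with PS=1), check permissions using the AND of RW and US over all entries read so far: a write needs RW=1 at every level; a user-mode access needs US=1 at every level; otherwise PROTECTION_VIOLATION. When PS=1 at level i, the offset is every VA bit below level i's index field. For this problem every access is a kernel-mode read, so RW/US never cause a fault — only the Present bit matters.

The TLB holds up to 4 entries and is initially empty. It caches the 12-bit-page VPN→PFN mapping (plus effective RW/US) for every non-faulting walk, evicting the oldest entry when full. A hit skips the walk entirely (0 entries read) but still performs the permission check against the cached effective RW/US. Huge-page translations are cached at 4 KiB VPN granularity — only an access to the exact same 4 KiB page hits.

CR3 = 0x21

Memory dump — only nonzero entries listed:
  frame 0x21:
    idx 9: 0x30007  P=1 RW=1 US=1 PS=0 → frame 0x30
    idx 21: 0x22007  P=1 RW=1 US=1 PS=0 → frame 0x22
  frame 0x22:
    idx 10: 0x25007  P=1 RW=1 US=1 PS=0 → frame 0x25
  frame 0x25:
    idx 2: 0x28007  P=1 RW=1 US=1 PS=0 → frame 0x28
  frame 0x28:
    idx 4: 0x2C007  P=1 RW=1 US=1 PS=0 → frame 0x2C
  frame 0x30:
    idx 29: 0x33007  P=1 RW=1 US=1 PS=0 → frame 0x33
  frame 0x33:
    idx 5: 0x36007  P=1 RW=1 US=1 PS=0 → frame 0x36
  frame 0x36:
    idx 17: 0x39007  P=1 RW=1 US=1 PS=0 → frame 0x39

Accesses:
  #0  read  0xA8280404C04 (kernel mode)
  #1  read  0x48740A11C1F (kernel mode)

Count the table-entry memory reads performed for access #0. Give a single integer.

Trace:
#0 VA=0xA8280404C04 (r,kernel):
  L0: frame=0x21 idx=21 entry=0x22007 [P=1 RW=1 US=1 PS=0]
  L1: frame=0x22 idx=10 entry=0x25007 [P=1 RW=1 US=1 PS=0]
  L2: frame=0x25 idx=2 entry=0x28007 [P=1 RW=1 US=1 PS=0]
  L3: frame=0x28 idx=4 entry=0x2C007 [P=1 RW=1 US=1 PS=0]
  ✓ 0x2CC04  — 4 lookups
#1 VA=0x48740A11C1F (r,kernel):
  L0: frame=0x21 idx=9 entry=0x30007 [P=1 RW=1 US=1 PS=0]
  L1: frame=0x30 idx=29 entry=0x33007 [P=1 RW=1 US=1 PS=0]
  L2: frame=0x33 idx=5 entry=0x36007 [P=1 RW=1 US=1 PS=0]
  L3: frame=0x36 idx=17 entry=0x39007 [P=1 RW=1 US=1 PS=0]
  ✓ 0x39C1F  — 4 lookups

Entries read for #0: 4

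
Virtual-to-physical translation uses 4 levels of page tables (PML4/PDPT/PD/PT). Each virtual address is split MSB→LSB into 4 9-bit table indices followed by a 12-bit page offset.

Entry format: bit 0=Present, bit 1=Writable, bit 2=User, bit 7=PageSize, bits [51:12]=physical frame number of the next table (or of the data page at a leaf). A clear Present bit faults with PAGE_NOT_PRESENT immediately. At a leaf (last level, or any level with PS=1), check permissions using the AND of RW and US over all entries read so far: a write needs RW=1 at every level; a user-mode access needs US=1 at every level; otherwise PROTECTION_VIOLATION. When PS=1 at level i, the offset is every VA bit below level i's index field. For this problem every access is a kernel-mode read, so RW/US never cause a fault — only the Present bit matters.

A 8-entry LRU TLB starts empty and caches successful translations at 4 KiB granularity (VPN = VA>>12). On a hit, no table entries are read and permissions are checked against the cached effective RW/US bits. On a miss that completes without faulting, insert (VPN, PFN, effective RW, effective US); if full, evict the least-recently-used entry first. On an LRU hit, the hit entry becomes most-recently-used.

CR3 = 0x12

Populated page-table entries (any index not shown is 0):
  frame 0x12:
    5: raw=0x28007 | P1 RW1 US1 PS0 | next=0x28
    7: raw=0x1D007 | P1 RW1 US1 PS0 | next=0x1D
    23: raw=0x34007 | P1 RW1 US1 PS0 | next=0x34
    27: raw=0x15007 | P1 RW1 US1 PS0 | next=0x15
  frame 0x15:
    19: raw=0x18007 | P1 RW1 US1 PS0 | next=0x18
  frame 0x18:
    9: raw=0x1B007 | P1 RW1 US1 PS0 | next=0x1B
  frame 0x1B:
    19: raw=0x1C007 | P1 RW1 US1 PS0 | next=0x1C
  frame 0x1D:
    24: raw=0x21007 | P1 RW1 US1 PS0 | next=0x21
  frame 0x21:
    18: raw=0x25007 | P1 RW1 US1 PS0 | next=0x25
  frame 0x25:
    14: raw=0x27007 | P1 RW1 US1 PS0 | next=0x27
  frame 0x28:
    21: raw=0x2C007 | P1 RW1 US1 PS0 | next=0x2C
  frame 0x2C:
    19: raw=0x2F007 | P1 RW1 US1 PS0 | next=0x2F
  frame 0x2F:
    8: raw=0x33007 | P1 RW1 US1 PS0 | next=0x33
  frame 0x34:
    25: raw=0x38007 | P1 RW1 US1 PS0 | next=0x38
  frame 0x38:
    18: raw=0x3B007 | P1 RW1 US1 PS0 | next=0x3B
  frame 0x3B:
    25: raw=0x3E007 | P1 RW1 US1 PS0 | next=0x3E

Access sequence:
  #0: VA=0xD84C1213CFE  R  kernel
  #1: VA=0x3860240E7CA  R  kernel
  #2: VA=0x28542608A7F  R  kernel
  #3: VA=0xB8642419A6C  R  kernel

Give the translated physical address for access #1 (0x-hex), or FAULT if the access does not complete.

Trace:
#0 VA=0xD84C1213CFE (r,kernel):
  L0 @0x12[27] → 0x15007  P=1,RW=1,US=1,PS=0
  L1 @0x15[19] → 0x18007  P=1,RW=1,US=1,PS=0
  L2 @0x18[9] → 0x1B007  P=1,RW=1,US=1,PS=0
  L3 @0x1B[19] → 0x1C007  P=1,RW=1,US=1,PS=0
  ✓ 0x1CCFE  — 4 lookups
#1 VA=0x3860240E7CA (r,kernel):
  L0 @0x12[7] → 0x1D007  P=1,RW=1,US=1,PS=0
  L1 @0x1D[24] → 0x21007  P=1,RW=1,US=1,PS=0
  L2 @0x21[18] → 0x25007  P=1,RW=1,US=1,PS=0
  L3 @0x25[14] → 0x27007  P=1,RW=1,US=1,PS=0
  ✓ 0x277CA  — 4 lookups
#2 VA=0x28542608A7F (r,kernel):
  L0 @0x12[5] → 0x28007  P=1,RW=1,US=1,PS=0
  L1 @0x28[21] → 0x2C007  P=1,RW=1,US=1,PS=0
  L2 @0x2C[19] → 0x2F007  P=1,RW=1,US=1,PS=0
  L3 @0x2F[8] → 0x33007  P=1,RW=1,US=1,PS=0
  ✓ 0x33A7F  — 4 lookups
#3 VA=0xB8642419A6C (r,kernel):
  L0 @0x12[23] → 0x34007  P=1,RW=1,US=1,PS=0
  L1 @0x34[25] → 0x38007  P=1,RW=1,US=1,PS=0
  L2 @0x38[18] → 0x3B007  P=1,RW=1,US=1,PS=0
  L3 @0x3B[25] → 0x3E007  P=1,RW=1,US=1,PS=0
  ✓ 0x3EA6C  — 4 lookups

Access #1 PA: 0x277CA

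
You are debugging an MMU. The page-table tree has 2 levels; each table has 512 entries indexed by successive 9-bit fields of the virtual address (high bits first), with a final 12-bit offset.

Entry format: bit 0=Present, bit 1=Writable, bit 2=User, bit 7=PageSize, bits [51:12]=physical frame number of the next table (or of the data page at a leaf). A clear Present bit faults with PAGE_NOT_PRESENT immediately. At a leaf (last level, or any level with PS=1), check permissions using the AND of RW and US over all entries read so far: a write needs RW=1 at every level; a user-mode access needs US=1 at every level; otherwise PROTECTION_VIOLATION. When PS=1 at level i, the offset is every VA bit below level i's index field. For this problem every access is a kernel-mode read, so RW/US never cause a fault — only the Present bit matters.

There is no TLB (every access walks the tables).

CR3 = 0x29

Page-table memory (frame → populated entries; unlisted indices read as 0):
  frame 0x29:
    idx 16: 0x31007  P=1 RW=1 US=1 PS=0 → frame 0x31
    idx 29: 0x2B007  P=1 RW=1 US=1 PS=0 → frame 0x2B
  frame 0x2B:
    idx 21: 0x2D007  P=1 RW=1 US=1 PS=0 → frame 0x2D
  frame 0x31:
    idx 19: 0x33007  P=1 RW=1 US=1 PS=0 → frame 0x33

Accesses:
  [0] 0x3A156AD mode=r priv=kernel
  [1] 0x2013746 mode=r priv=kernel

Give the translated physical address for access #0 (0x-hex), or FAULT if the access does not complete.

Trace:
#0 VA=0x3A156AD (r,kernel):
  L0: frame=0x29 idx=29 entry=0x2B007 [P=1 RW=1 US=1 PS=0]
  L1: frame=0x2B idx=21 entry=0x2D007 [P=1 RW=1 US=1 PS=0]
  ⇒ phys 0x2D6AD  [2 reads]
#1 VA=0x2013746 (r,kernel):
  L0: frame=0x29 idx=16 entry=0x31007 [P=1 RW=1 US=1 PS=0]
  L1: frame=0x31 idx=19 entry=0x33007 [P=1 RW=1 US=1 PS=0]
  ⇒ phys 0x33746  [2 reads]

Access #0 PA: 0x2D6AD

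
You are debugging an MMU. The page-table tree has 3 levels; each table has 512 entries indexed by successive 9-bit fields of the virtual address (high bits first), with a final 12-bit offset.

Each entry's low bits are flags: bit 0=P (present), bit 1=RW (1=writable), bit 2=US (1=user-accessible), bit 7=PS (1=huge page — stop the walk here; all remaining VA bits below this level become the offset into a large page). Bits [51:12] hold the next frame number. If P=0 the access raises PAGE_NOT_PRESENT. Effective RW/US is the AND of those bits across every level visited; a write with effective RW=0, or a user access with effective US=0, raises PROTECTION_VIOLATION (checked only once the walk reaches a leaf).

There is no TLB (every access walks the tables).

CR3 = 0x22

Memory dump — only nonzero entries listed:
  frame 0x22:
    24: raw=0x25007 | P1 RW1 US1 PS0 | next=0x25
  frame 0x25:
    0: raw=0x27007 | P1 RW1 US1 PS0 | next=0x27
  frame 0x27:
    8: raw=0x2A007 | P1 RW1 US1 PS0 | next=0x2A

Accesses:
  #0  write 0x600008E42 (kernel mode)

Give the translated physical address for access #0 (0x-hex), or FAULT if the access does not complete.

Walk each access:
#0 VA=0x600008E42 (w,kernel):
  L0 @0x22[24] → 0x25007  P=1,RW=1,US=1,PS=0
  L1 @0x25[0] → 0x27007  P=1,RW=1,US=1,PS=0
  L2 @0x27[8] → 0x2A007  P=1,RW=1,US=1,PS=0
  → PA=0x2AE42  (3 entries read)

Access #0 PA: 0x2AE42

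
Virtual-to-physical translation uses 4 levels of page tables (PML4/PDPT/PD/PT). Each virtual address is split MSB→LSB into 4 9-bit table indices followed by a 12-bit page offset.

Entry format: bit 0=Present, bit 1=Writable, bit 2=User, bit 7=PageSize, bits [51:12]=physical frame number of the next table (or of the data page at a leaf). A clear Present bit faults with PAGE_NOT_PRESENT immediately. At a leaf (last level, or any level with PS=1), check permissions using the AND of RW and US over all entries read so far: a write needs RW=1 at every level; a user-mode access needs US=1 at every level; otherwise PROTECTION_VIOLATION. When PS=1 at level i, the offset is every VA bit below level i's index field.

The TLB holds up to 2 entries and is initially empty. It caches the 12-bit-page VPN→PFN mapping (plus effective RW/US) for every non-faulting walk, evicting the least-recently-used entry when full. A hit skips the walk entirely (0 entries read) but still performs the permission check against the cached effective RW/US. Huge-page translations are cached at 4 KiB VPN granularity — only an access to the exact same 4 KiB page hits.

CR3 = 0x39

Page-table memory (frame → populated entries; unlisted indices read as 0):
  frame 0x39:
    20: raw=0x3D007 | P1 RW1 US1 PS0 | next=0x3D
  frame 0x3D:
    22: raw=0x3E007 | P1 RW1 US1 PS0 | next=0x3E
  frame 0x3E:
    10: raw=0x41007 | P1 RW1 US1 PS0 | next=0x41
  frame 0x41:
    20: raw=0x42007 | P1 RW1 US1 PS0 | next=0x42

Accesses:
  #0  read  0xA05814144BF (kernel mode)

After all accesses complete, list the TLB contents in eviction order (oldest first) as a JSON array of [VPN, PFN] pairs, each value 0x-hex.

Trace:
#0 VA=0xA05814144BF (r,kernel):
  L0 @0x39[20] → 0x3D007  P=1,RW=1,US=1,PS=0
  L1 @0x3D[22] → 0x3E007  P=1,RW=1,US=1,PS=0
  L2 @0x3E[10] → 0x41007  P=1,RW=1,US=1,PS=0
  L3 @0x41[20] → 0x42007  P=1,RW=1,US=1,PS=0
  ⇒ phys 0x424BF  [4 reads]

TLB: [["0xA0581414", "0x42"]]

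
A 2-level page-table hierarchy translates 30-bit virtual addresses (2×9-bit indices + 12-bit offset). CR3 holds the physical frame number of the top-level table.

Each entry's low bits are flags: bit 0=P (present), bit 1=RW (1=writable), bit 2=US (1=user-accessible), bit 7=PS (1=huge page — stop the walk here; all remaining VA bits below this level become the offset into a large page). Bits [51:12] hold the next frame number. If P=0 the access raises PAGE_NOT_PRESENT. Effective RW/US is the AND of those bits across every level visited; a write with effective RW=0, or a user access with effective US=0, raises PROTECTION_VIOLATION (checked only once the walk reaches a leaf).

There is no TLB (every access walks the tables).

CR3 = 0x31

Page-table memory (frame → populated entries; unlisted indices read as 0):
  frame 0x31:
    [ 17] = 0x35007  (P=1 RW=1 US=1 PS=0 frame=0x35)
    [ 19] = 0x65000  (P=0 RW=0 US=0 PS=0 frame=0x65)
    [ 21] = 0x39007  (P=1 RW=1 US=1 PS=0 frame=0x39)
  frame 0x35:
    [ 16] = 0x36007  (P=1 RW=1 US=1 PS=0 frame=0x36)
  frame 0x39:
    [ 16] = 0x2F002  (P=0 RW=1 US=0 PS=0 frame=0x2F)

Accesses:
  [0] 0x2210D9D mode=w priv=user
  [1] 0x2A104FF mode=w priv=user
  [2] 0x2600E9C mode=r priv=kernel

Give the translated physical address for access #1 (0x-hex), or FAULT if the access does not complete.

Per-access translation:
#0 VA=0x2210D9D (w,user):
  [0] read 0x31 idx=17: raw=0x35007 flags P=1 W=1 U=1 S=0
  [1] read 0x35 idx=16: raw=0x36007 flags P=1 W=1 U=1 S=0
  ⇒ phys 0x36D9D  [2 reads]
#1 VA=0x2A104FF (w,user):
  [0] read 0x31 idx=21: raw=0x39007 flags P=1 W=1 U=1 S=0
  [1] read 0x39 idx=16: raw=0x2F002 flags P=0 W=1 U=0 S=0
  ⇒ fault: PAGE_NOT_PRESENT  — 2 lookups
#2 VA=0x2600E9C (r,kernel):
  [0] read 0x31 idx=19: raw=0x65000 flags P=0 W=0 U=0 S=0
  ⇒ fault: PAGE_NOT_PRESENT  — 1 lookups

Access #1 PA: FAULT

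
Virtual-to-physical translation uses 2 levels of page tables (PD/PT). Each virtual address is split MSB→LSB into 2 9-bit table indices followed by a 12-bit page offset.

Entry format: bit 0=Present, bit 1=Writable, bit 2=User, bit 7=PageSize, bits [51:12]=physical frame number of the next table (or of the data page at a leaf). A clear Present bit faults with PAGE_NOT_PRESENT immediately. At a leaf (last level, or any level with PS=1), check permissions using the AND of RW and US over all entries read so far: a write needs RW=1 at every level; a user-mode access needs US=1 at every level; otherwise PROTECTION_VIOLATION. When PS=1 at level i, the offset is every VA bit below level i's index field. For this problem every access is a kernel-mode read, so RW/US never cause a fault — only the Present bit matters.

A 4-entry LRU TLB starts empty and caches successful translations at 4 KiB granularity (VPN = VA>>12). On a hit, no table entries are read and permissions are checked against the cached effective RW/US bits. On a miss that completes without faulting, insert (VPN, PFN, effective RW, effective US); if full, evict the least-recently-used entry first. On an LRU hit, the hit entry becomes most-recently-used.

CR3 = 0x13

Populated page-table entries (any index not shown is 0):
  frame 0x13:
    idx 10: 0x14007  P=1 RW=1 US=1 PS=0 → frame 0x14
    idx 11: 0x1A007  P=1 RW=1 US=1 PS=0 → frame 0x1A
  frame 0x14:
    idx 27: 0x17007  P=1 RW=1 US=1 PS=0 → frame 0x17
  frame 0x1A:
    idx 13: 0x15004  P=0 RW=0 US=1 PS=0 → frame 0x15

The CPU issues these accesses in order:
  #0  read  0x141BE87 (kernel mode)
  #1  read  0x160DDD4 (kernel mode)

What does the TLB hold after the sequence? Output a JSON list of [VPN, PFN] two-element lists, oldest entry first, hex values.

Trace:
#0 VA=0x141BE87 (r,kernel):
  L0 @0x13[10] → 0x14007  P=1,RW=1,US=1,PS=0
  L1 @0x14[27] → 0x17007  P=1,RW=1,US=1,PS=0
  ✓ 0x17E87  — 2 lookups
#1 VA=0x160DDD4 (r,kernel):
  L0 @0x13[11] → 0x1A007  P=1,RW=1,US=1,PS=0
  L1 @0x1A[13] → 0x15004  P=0,RW=0,US=1,PS=0
  ✗ PAGE_NOT_PRESENT  [2 reads]

TLB: [["0x141B", "0x17"]]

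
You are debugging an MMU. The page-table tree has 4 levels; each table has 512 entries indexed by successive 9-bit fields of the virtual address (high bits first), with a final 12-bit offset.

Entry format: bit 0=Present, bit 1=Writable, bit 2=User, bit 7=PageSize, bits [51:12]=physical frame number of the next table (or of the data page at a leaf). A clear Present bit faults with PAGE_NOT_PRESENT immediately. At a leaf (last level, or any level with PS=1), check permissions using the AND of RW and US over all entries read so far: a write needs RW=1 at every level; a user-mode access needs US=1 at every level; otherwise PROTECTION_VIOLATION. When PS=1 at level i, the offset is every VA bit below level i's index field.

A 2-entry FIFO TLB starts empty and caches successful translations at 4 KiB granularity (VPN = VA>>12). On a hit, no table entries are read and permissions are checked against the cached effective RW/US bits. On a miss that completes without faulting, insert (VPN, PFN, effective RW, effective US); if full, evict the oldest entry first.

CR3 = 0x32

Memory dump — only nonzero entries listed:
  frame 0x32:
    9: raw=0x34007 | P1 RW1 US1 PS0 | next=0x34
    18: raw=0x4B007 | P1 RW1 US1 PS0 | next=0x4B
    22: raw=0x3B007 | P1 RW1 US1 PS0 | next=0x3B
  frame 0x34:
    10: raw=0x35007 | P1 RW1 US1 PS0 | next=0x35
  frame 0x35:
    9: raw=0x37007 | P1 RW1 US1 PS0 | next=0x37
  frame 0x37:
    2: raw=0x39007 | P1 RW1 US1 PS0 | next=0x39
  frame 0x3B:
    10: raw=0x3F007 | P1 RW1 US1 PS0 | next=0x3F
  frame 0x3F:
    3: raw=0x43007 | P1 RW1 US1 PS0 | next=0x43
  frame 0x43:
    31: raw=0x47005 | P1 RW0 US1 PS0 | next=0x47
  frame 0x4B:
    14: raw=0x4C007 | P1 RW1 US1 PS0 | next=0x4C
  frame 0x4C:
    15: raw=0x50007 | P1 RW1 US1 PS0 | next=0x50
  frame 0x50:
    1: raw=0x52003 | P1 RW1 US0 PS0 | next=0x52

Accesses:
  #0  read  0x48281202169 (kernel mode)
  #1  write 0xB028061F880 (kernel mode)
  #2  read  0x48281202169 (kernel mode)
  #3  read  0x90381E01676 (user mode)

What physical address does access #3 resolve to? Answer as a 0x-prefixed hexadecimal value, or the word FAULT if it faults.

Walk each access:
#0 VA=0x48281202169 (r,kernel):
  lvl0: tbl 0x32, slot 9 ⇒ 0x34007 (P1/RW1/US1/PS0)
  lvl1: tbl 0x34, slot 10 ⇒ 0x35007 (P1/RW1/US1/PS0)
  lvl2: tbl 0x35, slot 9 ⇒ 0x37007 (P1/RW1/US1/PS0)
  lvl3: tbl 0x37, slot 2 ⇒ 0x39007 (P1/RW1/US1/PS0)
  ⇒ phys 0x39169  [4 reads]
#1 VA=0xB028061F880 (w,kernel):
  lvl0: tbl 0x32, slot 22 ⇒ 0x3B007 (P1/RW1/US1/PS0)
  lvl1: tbl 0x3B, slot 10 ⇒ 0x3F007 (P1/RW1/US1/PS0)
  lvl2: tbl 0x3F, slot 3 ⇒ 0x43007 (P1/RW1/US1/PS0)
  lvl3: tbl 0x43, slot 31 ⇒ 0x47005 (P1/RW0/US1/PS0)
  → PROTECTION_VIOLATION  (4 entries read)
#2 VA=0x48281202169 (r,kernel):
  TLB hit vpn=0x48281202 → PA=0x39169
#3 VA=0x90381E01676 (r,user):
  lvl0: tbl 0x32, slot 18 ⇒ 0x4B007 (P1/RW1/US1/PS0)
  lvl1: tbl 0x4B, slot 14 ⇒ 0x4C007 (P1/RW1/US1/PS0)
  lvl2: tbl 0x4C, slot 15 ⇒ 0x50007 (P1/RW1/US1/PS0)
  lvl3: tbl 0x50, slot 1 ⇒ 0x52003 (P1/RW1/US0/PS0)
  → PROTECTION_VIOLATION  (4 entries read)

Access #3 PA: FAULT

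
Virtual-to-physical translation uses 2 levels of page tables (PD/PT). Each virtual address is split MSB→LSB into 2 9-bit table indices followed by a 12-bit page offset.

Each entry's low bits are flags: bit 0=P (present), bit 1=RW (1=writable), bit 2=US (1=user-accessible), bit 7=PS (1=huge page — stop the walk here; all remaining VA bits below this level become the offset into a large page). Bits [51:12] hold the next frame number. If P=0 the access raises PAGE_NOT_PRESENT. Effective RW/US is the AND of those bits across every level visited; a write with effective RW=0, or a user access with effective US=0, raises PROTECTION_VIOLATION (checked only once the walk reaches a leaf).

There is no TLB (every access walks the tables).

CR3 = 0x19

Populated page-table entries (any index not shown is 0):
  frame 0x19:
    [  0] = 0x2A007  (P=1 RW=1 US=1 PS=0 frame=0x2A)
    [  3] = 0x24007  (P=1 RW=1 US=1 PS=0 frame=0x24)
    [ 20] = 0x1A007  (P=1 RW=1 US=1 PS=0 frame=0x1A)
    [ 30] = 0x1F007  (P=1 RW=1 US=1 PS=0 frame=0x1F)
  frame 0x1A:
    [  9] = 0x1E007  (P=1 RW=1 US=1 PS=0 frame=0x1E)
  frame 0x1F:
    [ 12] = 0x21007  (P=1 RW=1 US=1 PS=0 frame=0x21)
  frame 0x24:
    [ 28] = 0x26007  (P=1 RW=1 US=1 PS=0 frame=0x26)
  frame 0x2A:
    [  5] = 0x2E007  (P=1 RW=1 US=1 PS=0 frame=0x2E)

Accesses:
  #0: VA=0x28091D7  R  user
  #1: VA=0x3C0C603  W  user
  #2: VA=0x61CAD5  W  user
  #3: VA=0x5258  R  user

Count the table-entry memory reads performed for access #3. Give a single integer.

Trace:
#0 VA=0x28091D7 (r,user):
  lvl0: tbl 0x19, slot 20 ⇒ 0x1A007 (P1/RW1/US1/PS0)
  lvl1: tbl 0x1A, slot 9 ⇒ 0x1E007 (P1/RW1/US1/PS0)
  → PA=0x1E1D7  (2 entries read)
#1 VA=0x3C0C603 (w,user):
  lvl0: tbl 0x19, slot 30 ⇒ 0x1F007 (P1/RW1/US1/PS0)
  lvl1: tbl 0x1F, slot 12 ⇒ 0x21007 (P1/RW1/US1/PS0)
  → PA=0x21603  (2 entries read)
#2 VA=0x61CAD5 (w,user):
  lvl0: tbl 0x19, slot 3 ⇒ 0x24007 (P1/RW1/US1/PS0)
  lvl1: tbl 0x24, slot 28 ⇒ 0x26007 (P1/RW1/US1/PS0)
  → PA=0x26AD5  (2 entries read)
#3 VA=0x5258 (r,user):
  lvl0: tbl 0x19, slot 0 ⇒ 0x2A007 (P1/RW1/US1/PS0)
  lvl1: tbl 0x2A, slot 5 ⇒ 0x2E007 (P1/RW1/US1/PS0)
  → PA=0x2E258  (2 entries read)

Entries read for #3: 2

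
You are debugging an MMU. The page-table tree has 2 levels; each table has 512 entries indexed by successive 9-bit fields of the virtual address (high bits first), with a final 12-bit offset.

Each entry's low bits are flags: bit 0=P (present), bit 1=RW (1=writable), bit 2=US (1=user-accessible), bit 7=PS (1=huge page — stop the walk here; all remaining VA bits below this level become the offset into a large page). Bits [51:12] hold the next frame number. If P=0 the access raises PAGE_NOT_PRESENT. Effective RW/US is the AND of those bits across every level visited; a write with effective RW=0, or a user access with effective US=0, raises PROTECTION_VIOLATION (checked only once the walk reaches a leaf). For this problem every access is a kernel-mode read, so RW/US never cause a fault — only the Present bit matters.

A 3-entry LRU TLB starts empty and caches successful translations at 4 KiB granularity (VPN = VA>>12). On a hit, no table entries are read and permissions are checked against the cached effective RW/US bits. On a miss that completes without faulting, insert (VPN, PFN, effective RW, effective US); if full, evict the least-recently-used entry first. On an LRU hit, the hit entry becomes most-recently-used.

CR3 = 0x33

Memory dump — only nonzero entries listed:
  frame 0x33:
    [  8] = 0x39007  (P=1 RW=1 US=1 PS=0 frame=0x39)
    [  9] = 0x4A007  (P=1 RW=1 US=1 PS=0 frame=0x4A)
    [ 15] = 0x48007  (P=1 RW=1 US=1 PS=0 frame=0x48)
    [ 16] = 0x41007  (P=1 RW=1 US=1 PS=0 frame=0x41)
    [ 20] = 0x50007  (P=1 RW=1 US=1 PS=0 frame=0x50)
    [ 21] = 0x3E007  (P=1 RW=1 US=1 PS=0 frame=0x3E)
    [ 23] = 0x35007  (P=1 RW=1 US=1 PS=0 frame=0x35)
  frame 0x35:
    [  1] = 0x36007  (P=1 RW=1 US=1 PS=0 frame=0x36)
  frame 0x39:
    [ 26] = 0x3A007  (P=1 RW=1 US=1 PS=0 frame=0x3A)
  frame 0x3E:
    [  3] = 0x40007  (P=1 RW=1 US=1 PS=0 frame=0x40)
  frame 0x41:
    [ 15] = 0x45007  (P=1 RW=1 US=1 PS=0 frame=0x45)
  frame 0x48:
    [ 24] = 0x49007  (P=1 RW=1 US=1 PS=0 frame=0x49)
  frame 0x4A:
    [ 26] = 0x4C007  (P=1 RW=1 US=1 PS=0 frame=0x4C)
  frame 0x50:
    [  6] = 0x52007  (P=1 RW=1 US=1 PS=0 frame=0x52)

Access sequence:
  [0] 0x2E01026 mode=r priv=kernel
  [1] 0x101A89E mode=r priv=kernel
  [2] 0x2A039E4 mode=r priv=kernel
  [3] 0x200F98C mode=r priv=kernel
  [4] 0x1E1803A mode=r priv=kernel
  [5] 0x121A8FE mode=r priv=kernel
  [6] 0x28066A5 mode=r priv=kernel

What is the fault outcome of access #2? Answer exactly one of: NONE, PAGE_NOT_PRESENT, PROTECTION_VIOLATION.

Trace:
#0 VA=0x2E01026 (r,kernel):
  [0] read 0x33 idx=23: raw=0x35007 flags P=1 W=1 U=1 S=0
  [1] read 0x35 idx=1: raw=0x36007 flags P=1 W=1 U=1 S=0
  ✓ 0x36026  — 2 lookups
#1 VA=0x101A89E (r,kernel):
  [0] read 0x33 idx=8: raw=0x39007 flags P=1 W=1 U=1 S=0
  [1] read 0x39 idx=26: raw=0x3A007 flags P=1 W=1 U=1 S=0
  ✓ 0x3A89E  — 2 lookups
#2 VA=0x2A039E4 (r,kernel):
  [0] read 0x33 idx=21: raw=0x3E007 flags P=1 W=1 U=1 S=0
  [1] read 0x3E idx=3: raw=0x40007 flags P=1 W=1 U=1 S=0
  ✓ 0x409E4  — 2 lookups
#3 VA=0x200F98C (r,kernel):
  [0] read 0x33 idx=16: raw=0x41007 flags P=1 W=1 U=1 S=0
  [1] read 0x41 idx=15: raw=0x45007 flags P=1 W=1 U=1 S=0
  ✓ 0x4598C  — 2 lookups
#4 VA=0x1E1803A (r,kernel):
  [0] read 0x33 idx=15: raw=0x48007 flags P=1 W=1 U=1 S=0
  [1] read 0x48 idx=24: raw=0x49007 flags P=1 W=1 U=1 S=0
  ✓ 0x4903A  — 2 lookups
#5 VA=0x121A8FE (r,kernel):
  [0] read 0x33 idx=9: raw=0x4A007 flags P=1 W=1 U=1 S=0
  [1] read 0x4A idx=26: raw=0x4C007 flags P=1 W=1 U=1 S=0
  ✓ 0x4C8FE  — 2 lookups
#6 VA=0x28066A5 (r,kernel):
  [0] read 0x33 idx=20: raw=0x50007 flags P=1 W=1 U=1 S=0
  [1] read 0x50 idx=6: raw=0x52007 flags P=1 W=1 U=1 S=0
  ✓ 0x526A5  — 2 lookups

Access #2 fault: NONE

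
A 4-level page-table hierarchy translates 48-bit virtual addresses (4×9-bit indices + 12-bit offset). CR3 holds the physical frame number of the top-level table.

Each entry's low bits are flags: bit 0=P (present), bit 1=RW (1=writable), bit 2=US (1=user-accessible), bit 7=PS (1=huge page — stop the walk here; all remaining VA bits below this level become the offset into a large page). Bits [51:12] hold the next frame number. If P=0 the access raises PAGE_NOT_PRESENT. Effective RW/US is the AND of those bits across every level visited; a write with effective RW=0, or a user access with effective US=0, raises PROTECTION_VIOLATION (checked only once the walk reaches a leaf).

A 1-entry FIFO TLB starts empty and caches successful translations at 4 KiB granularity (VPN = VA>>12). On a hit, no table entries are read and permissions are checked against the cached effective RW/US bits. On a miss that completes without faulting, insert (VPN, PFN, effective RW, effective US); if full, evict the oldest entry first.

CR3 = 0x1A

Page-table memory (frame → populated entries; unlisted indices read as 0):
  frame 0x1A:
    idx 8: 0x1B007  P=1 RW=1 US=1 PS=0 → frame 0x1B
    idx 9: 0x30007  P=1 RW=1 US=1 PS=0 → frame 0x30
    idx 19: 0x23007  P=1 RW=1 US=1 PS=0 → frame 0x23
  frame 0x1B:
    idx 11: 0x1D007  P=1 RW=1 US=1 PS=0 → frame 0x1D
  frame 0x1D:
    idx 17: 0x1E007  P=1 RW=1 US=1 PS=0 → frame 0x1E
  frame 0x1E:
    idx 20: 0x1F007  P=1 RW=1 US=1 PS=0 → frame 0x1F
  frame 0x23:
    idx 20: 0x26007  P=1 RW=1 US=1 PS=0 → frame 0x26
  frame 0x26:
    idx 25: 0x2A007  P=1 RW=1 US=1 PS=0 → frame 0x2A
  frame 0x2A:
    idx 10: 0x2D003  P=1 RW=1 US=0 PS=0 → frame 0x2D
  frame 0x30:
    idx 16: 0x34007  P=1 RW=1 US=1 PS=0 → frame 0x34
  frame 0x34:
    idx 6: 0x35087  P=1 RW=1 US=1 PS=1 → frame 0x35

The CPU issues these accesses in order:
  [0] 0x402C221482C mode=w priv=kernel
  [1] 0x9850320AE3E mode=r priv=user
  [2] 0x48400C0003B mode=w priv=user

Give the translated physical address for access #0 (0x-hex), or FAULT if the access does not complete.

Walk each access:
#0 VA=0x402C221482C (w,kernel):
  lvl0: tbl 0x1A, slot 8 ⇒ 0x1B007 (P1/RW1/US1/PS0)
  lvl1: tbl 0x1B, slot 11 ⇒ 0x1D007 (P1/RW1/US1/PS0)
  lvl2: tbl 0x1D, slot 17 ⇒ 0x1E007 (P1/RW1/US1/PS0)
  lvl3: tbl 0x1E, slot 20 ⇒ 0x1F007 (P1/RW1/US1/PS0)
  ✓ 0x1F82C  — 4 lookups
#1 VA=0x9850320AE3E (r,user):
  lvl0: tbl 0x1A, slot 19 ⇒ 0x23007 (P1/RW1/US1/PS0)
  lvl1: tbl 0x23, slot 20 ⇒ 0x26007 (P1/RW1/US1/PS0)
  lvl2: tbl 0x26, slot 25 ⇒ 0x2A007 (P1/RW1/US1/PS0)
  lvl3: tbl 0x2A, slot 10 ⇒ 0x2D003 (P1/RW1/US0/PS0)
  ⇒ fault: PROTECTION_VIOLATION  — 4 lookups
#2 VA=0x48400C0003B (w,user):
  lvl0: tbl 0x1A, slot 9 ⇒ 0x30007 (P1/RW1/US1/PS0)
  lvl1: tbl 0x30, slot 16 ⇒ 0x34007 (P1/RW1/US1/PS0)
  lvl2: tbl 0x34, slot 6 ⇒ 0x35087 (P1/RW1/US1/PS1)
  ✓ 0x3503B (huge @L2)  — 3 lookups

Access #0 PA: 0x1F82C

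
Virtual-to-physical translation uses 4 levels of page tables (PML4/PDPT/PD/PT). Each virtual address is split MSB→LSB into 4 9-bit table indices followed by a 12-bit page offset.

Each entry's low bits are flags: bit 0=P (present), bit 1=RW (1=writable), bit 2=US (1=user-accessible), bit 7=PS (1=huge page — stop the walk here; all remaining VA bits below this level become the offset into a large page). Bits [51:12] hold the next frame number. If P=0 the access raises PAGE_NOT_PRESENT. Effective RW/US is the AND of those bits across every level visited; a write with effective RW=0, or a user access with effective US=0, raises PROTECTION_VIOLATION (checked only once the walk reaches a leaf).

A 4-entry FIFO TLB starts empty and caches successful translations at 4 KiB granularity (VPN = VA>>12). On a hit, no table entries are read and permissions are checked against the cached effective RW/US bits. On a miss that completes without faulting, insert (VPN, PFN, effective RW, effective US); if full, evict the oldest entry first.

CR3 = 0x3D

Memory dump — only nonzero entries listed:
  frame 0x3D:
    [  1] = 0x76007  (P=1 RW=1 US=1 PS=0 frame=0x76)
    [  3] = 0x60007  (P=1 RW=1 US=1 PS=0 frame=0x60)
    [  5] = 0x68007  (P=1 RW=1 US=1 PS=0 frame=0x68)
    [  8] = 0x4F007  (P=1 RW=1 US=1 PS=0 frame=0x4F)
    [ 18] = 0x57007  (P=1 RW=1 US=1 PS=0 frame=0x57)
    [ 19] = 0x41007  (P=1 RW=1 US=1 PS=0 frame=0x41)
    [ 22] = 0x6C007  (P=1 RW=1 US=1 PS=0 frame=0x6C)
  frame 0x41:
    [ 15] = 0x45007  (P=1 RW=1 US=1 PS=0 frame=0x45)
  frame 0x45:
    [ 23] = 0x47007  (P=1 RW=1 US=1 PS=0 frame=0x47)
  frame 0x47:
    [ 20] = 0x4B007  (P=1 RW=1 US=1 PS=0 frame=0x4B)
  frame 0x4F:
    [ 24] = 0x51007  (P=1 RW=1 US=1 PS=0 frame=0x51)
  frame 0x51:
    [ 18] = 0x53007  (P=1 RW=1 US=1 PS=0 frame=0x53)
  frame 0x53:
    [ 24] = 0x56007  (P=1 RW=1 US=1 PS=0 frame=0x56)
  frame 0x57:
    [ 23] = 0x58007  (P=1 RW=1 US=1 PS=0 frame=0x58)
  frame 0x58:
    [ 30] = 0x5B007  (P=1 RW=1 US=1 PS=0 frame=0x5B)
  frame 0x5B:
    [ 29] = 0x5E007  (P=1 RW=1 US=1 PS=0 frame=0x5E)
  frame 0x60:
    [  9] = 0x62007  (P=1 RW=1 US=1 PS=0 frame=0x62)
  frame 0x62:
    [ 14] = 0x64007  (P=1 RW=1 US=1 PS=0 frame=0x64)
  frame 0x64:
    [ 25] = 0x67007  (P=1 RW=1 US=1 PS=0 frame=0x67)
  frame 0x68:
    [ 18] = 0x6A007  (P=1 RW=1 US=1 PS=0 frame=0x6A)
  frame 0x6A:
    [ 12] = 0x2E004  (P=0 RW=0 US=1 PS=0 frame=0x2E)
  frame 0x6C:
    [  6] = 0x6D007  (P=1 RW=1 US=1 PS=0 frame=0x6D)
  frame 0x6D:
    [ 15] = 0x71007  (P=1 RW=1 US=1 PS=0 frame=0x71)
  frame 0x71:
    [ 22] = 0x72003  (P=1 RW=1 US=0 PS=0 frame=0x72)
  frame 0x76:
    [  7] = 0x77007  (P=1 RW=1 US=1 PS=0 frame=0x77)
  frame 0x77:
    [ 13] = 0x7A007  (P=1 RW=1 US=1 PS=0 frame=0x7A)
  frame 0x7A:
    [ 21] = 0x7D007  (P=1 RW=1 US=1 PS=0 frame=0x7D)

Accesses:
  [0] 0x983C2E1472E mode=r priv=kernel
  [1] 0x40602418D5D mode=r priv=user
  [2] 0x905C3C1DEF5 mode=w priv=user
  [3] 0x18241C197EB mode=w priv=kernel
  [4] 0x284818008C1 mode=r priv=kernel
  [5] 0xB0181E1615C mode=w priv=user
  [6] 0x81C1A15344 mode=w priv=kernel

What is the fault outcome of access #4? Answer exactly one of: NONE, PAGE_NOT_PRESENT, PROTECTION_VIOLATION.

Per-access translation:
#0 VA=0x983C2E1472E (r,kernel):
  L0: frame=0x3D idx=19 entry=0x41007 [P=1 RW=1 US=1 PS=0]
  L1: frame=0x41 idx=15 entry=0x45007 [P=1 RW=1 US=1 PS=0]
  L2: frame=0x45 idx=23 entry=0x47007 [P=1 RW=1 US=1 PS=0]
  L3: frame=0x47 idx=20 entry=0x4B007 [P=1 RW=1 US=1 PS=0]
  ✓ 0x4B72E  — 4 lookups
#1 VA=0x40602418D5D (r,user):
  L0: frame=0x3D idx=8 entry=0x4F007 [P=1 RW=1 US=1 PS=0]
  L1: frame=0x4F idx=24 entry=0x51007 [P=1 RW=1 US=1 PS=0]
  L2: frame=0x51 idx=18 entry=0x53007 [P=1 RW=1 US=1 PS=0]
  L3: frame=0x53 idx=24 entry=0x56007 [P=1 RW=1 US=1 PS=0]
  ✓ 0x56D5D  — 4 lookups
#2 VA=0x905C3C1DEF5 (w,user):
  L0: frame=0x3D idx=18 entry=0x57007 [P=1 RW=1 US=1 PS=0]
  L1: frame=0x57 idx=23 entry=0x58007 [P=1 RW=1 US=1 PS=0]
  L2: frame=0x58 idx=30 entry=0x5B007 [P=1 RW=1 US=1 PS=0]
  L3: frame=0x5B idx=29 entry=0x5E007 [P=1 RW=1 US=1 PS=0]
  ✓ 0x5EEF5  — 4 lookups
#3 VA=0x18241C197EB (w,kernel):
  L0: frame=0x3D idx=3 entry=0x60007 [P=1 RW=1 US=1 PS=0]
  L1: frame=0x60 idx=9 entry=0x62007 [P=1 RW=1 US=1 PS=0]
  L2: frame=0x62 idx=14 entry=0x64007 [P=1 RW=1 US=1 PS=0]
  L3: frame=0x64 idx=25 entry=0x67007 [P=1 RW=1 US=1 PS=0]
  ✓ 0x677EB  — 4 lookups
#4 VA=0x284818008C1 (r,kernel):
  L0: frame=0x3D idx=5 entry=0x68007 [P=1 RW=1 US=1 PS=0]
  L1: frame=0x68 idx=18 entry=0x6A007 [P=1 RW=1 US=1 PS=0]
  L2: frame=0x6A idx=12 entry=0x2E004 [P=0 RW=0 US=1 PS=0]
  → PAGE_NOT_PRESENT  (3 entries read)
#5 VA=0xB0181E1615C (w,user):
  L0: frame=0x3D idx=22 entry=0x6C007 [P=1 RW=1 US=1 PS=0]
  L1: frame=0x6C idx=6 entry=0x6D007 [P=1 RW=1 US=1 PS=0]
  L2: frame=0x6D idx=15 entry=0x71007 [P=1 RW=1 US=1 PS=0]
  L3: frame=0x71 idx=22 entry=0x72003 [P=1 RW=1 US=0 PS=0]
  → PROTECTION_VIOLATION  (4 entries read)
#6 VA=0x81C1A15344 (w,kernel):
  L0: frame=0x3D idx=1 entry=0x76007 [P=1 RW=1 US=1 PS=0]
  L1: frame=0x76 idx=7 entry=0x77007 [P=1 RW=1 US=1 PS=0]
  L2: frame=0x77 idx=13 entry=0x7A007 [P=1 RW=1 US=1 PS=0]
  L3: frame=0x7A idx=21 entry=0x7D007 [P=1 RW=1 US=1 PS=0]
  ✓ 0x7D344  — 4 lookups

Access #4 fault: PAGE_NOT_PRESENT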